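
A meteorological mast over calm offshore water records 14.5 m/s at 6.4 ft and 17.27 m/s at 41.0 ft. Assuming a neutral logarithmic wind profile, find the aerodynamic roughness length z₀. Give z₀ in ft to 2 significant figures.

z₀ ≈ 0.00038 ft

Log law: V(z) ∝ ln(z/z₀). With r = V₁/V₂ = 14.5/17.27 = 0.83961,
r · ln(z₂/z₀) = ln(z₁/z₀) ⇒ ln z₀ = (ln z₁ − r·ln z₂)/(1 − r)
ln z₀ = (1.85630 − 0.83961×3.71357) / 0.16039 = -7.8659
z₀ = exp(-7.8659) = 0.0003836 ft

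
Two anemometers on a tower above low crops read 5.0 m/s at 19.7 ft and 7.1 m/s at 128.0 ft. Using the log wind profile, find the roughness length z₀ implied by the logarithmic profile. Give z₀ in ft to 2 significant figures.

Log law: V(z) ∝ ln(z/z₀). With r = V₁/V₂ = 5.0/7.1 = 0.70423,
r · ln(z₂/z₀) = ln(z₁/z₀) ⇒ ln z₀ = (ln z₁ − r·ln z₂)/(1 − r)
ln z₀ = (2.98062 − 0.70423×4.85203) / 0.29577 = -1.4751
z₀ = exp(-1.4751) = 0.2288 ft

z₀ ≈ 0.23 ft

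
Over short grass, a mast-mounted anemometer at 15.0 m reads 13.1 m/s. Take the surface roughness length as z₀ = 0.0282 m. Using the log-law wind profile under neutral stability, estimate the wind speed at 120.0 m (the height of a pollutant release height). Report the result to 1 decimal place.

Log law: V(z) ∝ ln(z/z₀), so V₂/V₁ = ln(z₂/z₀) / ln(z₁/z₀).
ln(120.0/0.0282) = 8.3559, ln(15.0/0.0282) = 6.2765
V₂ = 13.1 × 8.3559/6.2765 = 13.1 × 1.3313 = 17.4401 m/s

17.4 m/s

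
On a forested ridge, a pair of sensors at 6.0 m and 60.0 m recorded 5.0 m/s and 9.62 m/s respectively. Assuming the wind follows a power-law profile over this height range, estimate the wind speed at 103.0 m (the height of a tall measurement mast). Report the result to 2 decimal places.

11.22 m/s

First find α: α = ln(V₂/V₁)/ln(z₂/z₁) = ln(9.62/5.0)/ln(60.0/6.0) = 0.65441/2.30259 = 0.2842
Extrapolate from 60.0 m to 103.0 m: V₃ = 9.62 × (103.0/60.0)^0.2842 = 9.62 × 1.1660 = 11.2169 m/s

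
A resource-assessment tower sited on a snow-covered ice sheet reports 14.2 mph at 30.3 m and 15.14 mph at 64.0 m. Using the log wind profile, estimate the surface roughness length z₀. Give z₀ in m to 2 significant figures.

z₀ ≈ 0.00038 m

Log law: V(z) ∝ ln(z/z₀). With r = V₁/V₂ = 14.2/15.14 = 0.93791,
r · ln(z₂/z₀) = ln(z₁/z₀) ⇒ ln z₀ = (ln z₁ − r·ln z₂)/(1 − r)
ln z₀ = (3.41115 − 0.93791×4.15888) / 0.06209 = -7.8844
z₀ = exp(-7.8844) = 0.0003766 m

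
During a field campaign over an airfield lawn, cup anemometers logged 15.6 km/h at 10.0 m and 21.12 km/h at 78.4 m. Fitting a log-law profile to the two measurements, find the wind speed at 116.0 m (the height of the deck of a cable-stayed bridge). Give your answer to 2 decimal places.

22.17 km/h

Log law: V ∝ ln(z/z₀). From the pair, with r = V₁/V₂ = 0.73864,
ln z₀ = (ln z₁ − r·ln z₂)/(1 − r) = (2.3026 − 0.73864×4.3618)/0.26136 = -3.5170 → z₀ = 0.02969 m
V₃ = V₁ · ln(z₃/z₀)/ln(z₁/z₀) = 15.6 × 8.2706/5.8196 = 22.1702 km/h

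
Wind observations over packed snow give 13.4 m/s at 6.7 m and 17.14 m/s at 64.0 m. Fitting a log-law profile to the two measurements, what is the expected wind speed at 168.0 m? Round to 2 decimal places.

18.74 m/s

Log law: V ∝ ln(z/z₀). From the pair, with r = V₁/V₂ = 0.78180,
ln z₀ = (ln z₁ − r·ln z₂)/(1 − r) = (1.9021 − 0.78180×4.1589)/0.21820 = -6.1837 → z₀ = 0.002063 m
V₃ = V₁ · ln(z₃/z₀)/ln(z₁/z₀) = 13.4 × 11.3076/8.0858 = 18.7394 m/s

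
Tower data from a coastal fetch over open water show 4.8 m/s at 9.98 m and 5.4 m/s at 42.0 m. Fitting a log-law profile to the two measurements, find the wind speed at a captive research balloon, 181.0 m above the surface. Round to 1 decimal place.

6.0 m/s

Log law: V ∝ ln(z/z₀). From the pair, with r = V₁/V₂ = 0.88889,
ln z₀ = (ln z₁ − r·ln z₂)/(1 − r) = (2.3006 − 0.88889×3.7377)/0.11111 = -9.1961 → z₀ = 0.0001014 m
V₃ = V₁ · ln(z₃/z₀)/ln(z₁/z₀) = 4.8 × 14.3946/11.4967 = 6.0099 m/s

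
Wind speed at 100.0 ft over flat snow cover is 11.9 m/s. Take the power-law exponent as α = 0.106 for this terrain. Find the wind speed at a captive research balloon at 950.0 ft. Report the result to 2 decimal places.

15.11 m/s

Power-law profile: V₂ = V₁ · (z₂/z₁)^α
V₂ = 11.9 × (950.0/100.0)^0.106 = 11.9 × (9.5000)^0.106
    = 11.9 × 1.2695 = 15.1073 m/s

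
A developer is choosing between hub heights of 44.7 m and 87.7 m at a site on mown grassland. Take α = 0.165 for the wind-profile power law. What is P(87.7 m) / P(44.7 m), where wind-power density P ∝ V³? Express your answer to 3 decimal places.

1.396

Speed ratio: V_B/V_A = (z_B/z_A)^α = (87.7/44.7)^0.165 = (1.9620)^0.165 = 1.11762
Power-density ratio: P_B/P_A = (V_B/V_A)³ = (1.11762)³ = 1.39599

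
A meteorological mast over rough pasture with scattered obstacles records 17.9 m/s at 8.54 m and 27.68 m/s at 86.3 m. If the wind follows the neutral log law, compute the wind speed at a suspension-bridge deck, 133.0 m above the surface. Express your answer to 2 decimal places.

Log law: V ∝ ln(z/z₀). From the pair, with r = V₁/V₂ = 0.64668,
ln z₀ = (ln z₁ − r·ln z₂)/(1 − r) = (2.1448 − 0.64668×4.4578)/0.35332 = -2.0888 → z₀ = 0.1238 m
V₃ = V₁ · ln(z₃/z₀)/ln(z₁/z₀) = 17.9 × 6.9791/4.2335 = 29.5088 m/s

29.51 m/s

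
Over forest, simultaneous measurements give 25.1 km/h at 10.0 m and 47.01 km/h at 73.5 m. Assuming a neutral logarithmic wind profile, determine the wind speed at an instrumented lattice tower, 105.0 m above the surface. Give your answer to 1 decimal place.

Log law: V ∝ ln(z/z₀). From the pair, with r = V₁/V₂ = 0.53393,
ln z₀ = (ln z₁ − r·ln z₂)/(1 − r) = (2.3026 − 0.53393×4.2973)/0.46607 = 0.0175 → z₀ = 1.018 m
V₃ = V₁ · ln(z₃/z₀)/ln(z₁/z₀) = 25.1 × 4.6365/2.2851 = 50.9278 km/h

50.9 km/h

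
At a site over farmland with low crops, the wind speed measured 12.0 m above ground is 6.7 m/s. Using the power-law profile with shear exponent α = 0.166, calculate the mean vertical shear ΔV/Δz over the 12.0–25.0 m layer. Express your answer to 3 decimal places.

0.067 m/s/m

Power law: V₂ = V₁ · (z₂/z₁)^α = 6.7 × (2.0833)^0.166 = 7.5681 m/s
ΔV/Δz = (7.5681 − 6.7)/(25.0 − 12.0) = 0.8681/13.0000 = 0.06678 m/s/m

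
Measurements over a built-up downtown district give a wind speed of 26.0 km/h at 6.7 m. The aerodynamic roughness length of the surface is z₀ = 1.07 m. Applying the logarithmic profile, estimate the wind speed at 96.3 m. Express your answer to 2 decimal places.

63.78 km/h

Log law: V(z) ∝ ln(z/z₀), so V₂/V₁ = ln(z₂/z₀) / ln(z₁/z₀).
ln(96.3/1.07) = 4.4998, ln(6.7/1.07) = 1.8344
V₂ = 26.0 × 4.4998/1.8344 = 26.0 × 2.4529 = 63.7767 km/h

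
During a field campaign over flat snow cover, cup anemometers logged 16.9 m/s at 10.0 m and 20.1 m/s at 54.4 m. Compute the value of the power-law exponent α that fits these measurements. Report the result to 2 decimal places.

α ≈ 0.10

Power law: V₂/V₁ = (z₂/z₁)^α ⇒ α = ln(V₂/V₁) / ln(z₂/z₁)
α = ln(20.1/16.9) / ln(54.4/10.0) = ln(1.1893) / ln(5.4400)
  = 0.17341 / 1.69378 = 0.10238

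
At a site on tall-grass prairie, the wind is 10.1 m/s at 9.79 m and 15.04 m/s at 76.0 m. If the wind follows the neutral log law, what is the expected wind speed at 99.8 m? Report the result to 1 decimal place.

15.7 m/s

Log law: V ∝ ln(z/z₀). From the pair, with r = V₁/V₂ = 0.67154,
ln z₀ = (ln z₁ − r·ln z₂)/(1 − r) = (2.2814 − 0.67154×4.3307)/0.32846 = -1.9086 → z₀ = 0.1483 m
V₃ = V₁ · ln(z₃/z₀)/ln(z₁/z₀) = 10.1 × 6.5118/4.1900 = 15.6967 m/s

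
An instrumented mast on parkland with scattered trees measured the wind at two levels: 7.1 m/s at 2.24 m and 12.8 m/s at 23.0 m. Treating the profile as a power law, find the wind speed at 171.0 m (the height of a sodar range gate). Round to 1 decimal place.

First find α: α = ln(V₂/V₁)/ln(z₂/z₁) = ln(12.8/7.1)/ln(23.0/2.24) = 0.58935/2.32902 = 0.2530
Extrapolate from 23.0 m to 171.0 m: V₃ = 12.8 × (171.0/23.0)^0.2530 = 12.8 × 1.6614 = 21.2658 m/s

21.3 m/s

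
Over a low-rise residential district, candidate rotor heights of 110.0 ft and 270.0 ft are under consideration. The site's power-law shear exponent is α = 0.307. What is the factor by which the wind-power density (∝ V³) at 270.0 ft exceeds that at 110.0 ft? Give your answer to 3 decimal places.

2.286

Speed ratio: V_B/V_A = (z_B/z_A)^α = (270.0/110.0)^0.307 = (2.4545)^0.307 = 1.31741
Power-density ratio: P_B/P_A = (V_B/V_A)³ = (1.31741)³ = 2.28646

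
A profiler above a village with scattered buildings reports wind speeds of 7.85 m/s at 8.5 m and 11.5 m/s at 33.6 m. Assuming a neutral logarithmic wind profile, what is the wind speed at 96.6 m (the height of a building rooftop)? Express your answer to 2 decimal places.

Log law: V ∝ ln(z/z₀). From the pair, with r = V₁/V₂ = 0.68261,
ln z₀ = (ln z₁ − r·ln z₂)/(1 − r) = (2.1401 − 0.68261×3.5145)/0.31739 = -0.8160 → z₀ = 0.4422 m
V₃ = V₁ · ln(z₃/z₀)/ln(z₁/z₀) = 7.85 × 5.3865/2.9560 = 14.3044 m/s

14.30 m/s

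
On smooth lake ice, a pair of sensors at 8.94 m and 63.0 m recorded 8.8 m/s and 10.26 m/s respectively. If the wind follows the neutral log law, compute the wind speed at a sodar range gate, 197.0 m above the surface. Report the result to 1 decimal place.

Log law: V ∝ ln(z/z₀). From the pair, with r = V₁/V₂ = 0.85770,
ln z₀ = (ln z₁ − r·ln z₂)/(1 − r) = (2.1905 − 0.85770×4.1431)/0.14230 = -9.5786 → z₀ = 0.00006920 m
V₃ = V₁ · ln(z₃/z₀)/ln(z₁/z₀) = 8.8 × 14.8618/11.7691 = 11.1125 m/s

11.1 m/s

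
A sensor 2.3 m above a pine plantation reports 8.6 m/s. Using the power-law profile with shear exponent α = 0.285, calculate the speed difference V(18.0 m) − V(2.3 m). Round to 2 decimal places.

Power law: V₂ = V₁ · (z₂/z₁)^α = 8.6 × (7.8261)^0.285 = 15.4582 m/s
ΔV = 15.4582 − 8.6 = 6.8582 m/s

6.86 m/s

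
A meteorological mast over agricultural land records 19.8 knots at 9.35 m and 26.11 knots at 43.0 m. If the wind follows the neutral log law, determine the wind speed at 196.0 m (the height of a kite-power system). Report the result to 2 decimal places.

Log law: V ∝ ln(z/z₀). From the pair, with r = V₁/V₂ = 0.75833,
ln z₀ = (ln z₁ − r·ln z₂)/(1 − r) = (2.2354 − 0.75833×3.7612)/0.24167 = -2.5525 → z₀ = 0.07789 m
V₃ = V₁ · ln(z₃/z₀)/ln(z₁/z₀) = 19.8 × 7.8306/4.7878 = 32.3832 knots

32.38 knots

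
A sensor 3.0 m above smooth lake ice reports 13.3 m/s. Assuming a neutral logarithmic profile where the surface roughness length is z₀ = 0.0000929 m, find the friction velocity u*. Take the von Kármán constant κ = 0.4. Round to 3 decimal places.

Log law: V(z) = (u*/κ) · ln(z/z₀) ⇒ u* = κ · V / ln(z/z₀)
u* = 0.4 × 13.3 / ln(3.0/0.0000929) = 0.4 × 13.3 / 10.3826
   = 5.3200 / 10.3826 = 0.5124 m/s

u* ≈ 0.512 m/s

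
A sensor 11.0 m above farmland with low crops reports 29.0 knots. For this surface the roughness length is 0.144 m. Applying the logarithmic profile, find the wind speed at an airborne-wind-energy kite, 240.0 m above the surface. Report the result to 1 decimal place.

Log law: V(z) ∝ ln(z/z₀), so V₂/V₁ = ln(z₂/z₀) / ln(z₁/z₀).
ln(240.0/0.144) = 7.4186, ln(11.0/0.144) = 4.3358
V₂ = 29.0 × 7.4186/4.3358 = 29.0 × 1.7110 = 49.6188 knots

49.6 knots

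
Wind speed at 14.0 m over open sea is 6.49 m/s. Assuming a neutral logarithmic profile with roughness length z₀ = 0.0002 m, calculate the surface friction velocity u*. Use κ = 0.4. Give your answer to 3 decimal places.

u* ≈ 0.233 m/s

Log law: V(z) = (u*/κ) · ln(z/z₀) ⇒ u* = κ · V / ln(z/z₀)
u* = 0.4 × 6.49 / ln(14.0/0.0002) = 0.4 × 6.49 / 11.1563
   = 2.5960 / 11.1563 = 0.2327 m/s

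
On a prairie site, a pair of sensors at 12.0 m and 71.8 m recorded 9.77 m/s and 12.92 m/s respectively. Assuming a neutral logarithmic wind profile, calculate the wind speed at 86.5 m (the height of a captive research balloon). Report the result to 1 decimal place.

13.2 m/s

Log law: V ∝ ln(z/z₀). From the pair, with r = V₁/V₂ = 0.75619,
ln z₀ = (ln z₁ − r·ln z₂)/(1 − r) = (2.4849 − 0.75619×4.2739)/0.24381 = -3.0638 → z₀ = 0.04671 m
V₃ = V₁ · ln(z₃/z₀)/ln(z₁/z₀) = 9.77 × 7.5239/5.5487 = 13.2480 m/s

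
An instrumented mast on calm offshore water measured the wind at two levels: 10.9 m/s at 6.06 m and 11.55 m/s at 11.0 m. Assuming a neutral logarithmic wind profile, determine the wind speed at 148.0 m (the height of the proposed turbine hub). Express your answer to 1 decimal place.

Log law: V ∝ ln(z/z₀). From the pair, with r = V₁/V₂ = 0.94372,
ln z₀ = (ln z₁ − r·ln z₂)/(1 − r) = (1.8017 − 0.94372×2.3979)/0.05628 = -8.1959 → z₀ = 0.0002758 m
V₃ = V₁ · ln(z₃/z₀)/ln(z₁/z₀) = 10.9 × 13.1931/9.9976 = 14.3839 m/s

14.4 m/s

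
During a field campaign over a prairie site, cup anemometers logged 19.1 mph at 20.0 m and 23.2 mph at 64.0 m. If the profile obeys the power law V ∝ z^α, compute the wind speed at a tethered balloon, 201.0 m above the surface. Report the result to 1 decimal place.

First find α: α = ln(V₂/V₁)/ln(z₂/z₁) = ln(23.2/19.1)/ln(64.0/20.0) = 0.19446/1.16315 = 0.1672
Extrapolate from 64.0 m to 201.0 m: V₃ = 23.2 × (201.0/64.0)^0.1672 = 23.2 × 1.2109 = 28.0920 mph

28.1 mph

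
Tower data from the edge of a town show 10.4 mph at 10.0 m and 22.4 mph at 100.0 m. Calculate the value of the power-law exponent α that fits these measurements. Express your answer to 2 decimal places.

α ≈ 0.33

Power law: V₂/V₁ = (z₂/z₁)^α ⇒ α = ln(V₂/V₁) / ln(z₂/z₁)
α = ln(22.4/10.4) / ln(100.0/10.0) = ln(2.1538) / ln(10.0000)
  = 0.76726 / 2.30259 = 0.33321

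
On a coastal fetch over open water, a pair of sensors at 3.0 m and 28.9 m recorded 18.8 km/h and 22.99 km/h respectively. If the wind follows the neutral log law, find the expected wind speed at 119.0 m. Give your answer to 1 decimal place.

25.6 km/h

Log law: V ∝ ln(z/z₀). From the pair, with r = V₁/V₂ = 0.81775,
ln z₀ = (ln z₁ − r·ln z₂)/(1 − r) = (1.0986 − 0.81775×3.3638)/0.18225 = -9.0652 → z₀ = 0.0001156 m
V₃ = V₁ · ln(z₃/z₀)/ln(z₁/z₀) = 18.8 × 13.8443/10.1638 = 25.6079 km/h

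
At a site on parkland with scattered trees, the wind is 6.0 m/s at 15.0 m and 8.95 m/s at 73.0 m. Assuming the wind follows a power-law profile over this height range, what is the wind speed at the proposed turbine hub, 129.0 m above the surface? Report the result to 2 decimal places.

First find α: α = ln(V₂/V₁)/ln(z₂/z₁) = ln(8.95/6.0)/ln(73.0/15.0) = 0.39989/1.58241 = 0.2527
Extrapolate from 73.0 m to 129.0 m: V₃ = 8.95 × (129.0/73.0)^0.2527 = 8.95 × 1.1547 = 10.3350 m/s

10.33 m/s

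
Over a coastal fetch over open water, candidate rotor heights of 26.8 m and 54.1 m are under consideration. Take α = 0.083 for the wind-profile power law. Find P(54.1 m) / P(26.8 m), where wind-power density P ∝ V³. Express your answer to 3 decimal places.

Speed ratio: V_B/V_A = (z_B/z_A)^α = (54.1/26.8)^0.083 = (2.0187)^0.083 = 1.06003
Power-density ratio: P_B/P_A = (V_B/V_A)³ = (1.06003)³ = 1.19113

1.191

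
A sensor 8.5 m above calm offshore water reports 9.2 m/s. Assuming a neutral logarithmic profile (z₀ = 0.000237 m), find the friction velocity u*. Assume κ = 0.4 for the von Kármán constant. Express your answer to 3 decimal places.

Log law: V(z) = (u*/κ) · ln(z/z₀) ⇒ u* = κ · V / ln(z/z₀)
u* = 0.4 × 9.2 / ln(8.5/0.000237) = 0.4 × 9.2 / 10.4875
   = 3.6800 / 10.4875 = 0.3509 m/s

u* ≈ 0.351 m/s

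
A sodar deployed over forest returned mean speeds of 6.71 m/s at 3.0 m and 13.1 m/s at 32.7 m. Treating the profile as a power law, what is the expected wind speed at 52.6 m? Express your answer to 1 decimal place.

First find α: α = ln(V₂/V₁)/ln(z₂/z₁) = ln(13.1/6.71)/ln(32.7/3.0) = 0.66901/2.38876 = 0.2801
Extrapolate from 32.7 m to 52.6 m: V₃ = 13.1 × (52.6/32.7)^0.2801 = 13.1 × 1.1424 = 14.9654 m/s

15.0 m/s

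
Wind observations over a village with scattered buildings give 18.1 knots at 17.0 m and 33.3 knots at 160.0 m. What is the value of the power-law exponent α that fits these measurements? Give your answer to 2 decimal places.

α ≈ 0.27

Power law: V₂/V₁ = (z₂/z₁)^α ⇒ α = ln(V₂/V₁) / ln(z₂/z₁)
α = ln(33.3/18.1) / ln(160.0/17.0) = ln(1.8398) / ln(9.4118)
  = 0.60965 / 2.24196 = 0.27193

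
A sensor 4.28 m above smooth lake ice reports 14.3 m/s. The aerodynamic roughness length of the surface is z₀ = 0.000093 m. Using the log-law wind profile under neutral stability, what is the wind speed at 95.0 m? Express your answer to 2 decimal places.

Log law: V(z) ∝ ln(z/z₀), so V₂/V₁ = ln(z₂/z₀) / ln(z₁/z₀).
ln(95.0/0.000093) = 13.8368, ln(4.28/0.000093) = 10.7369
V₂ = 14.3 × 13.8368/10.7369 = 14.3 × 1.2887 = 18.4287 m/s

18.43 m/s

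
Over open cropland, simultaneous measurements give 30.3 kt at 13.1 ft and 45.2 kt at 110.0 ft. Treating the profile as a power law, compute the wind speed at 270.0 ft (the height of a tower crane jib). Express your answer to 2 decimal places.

First find α: α = ln(V₂/V₁)/ln(z₂/z₁) = ln(45.2/30.3)/ln(110.0/13.1) = 0.39995/2.12787 = 0.1880
Extrapolate from 110.0 ft to 270.0 ft: V₃ = 45.2 × (270.0/110.0)^0.1880 = 45.2 × 1.1839 = 53.5102 kt

53.51 kt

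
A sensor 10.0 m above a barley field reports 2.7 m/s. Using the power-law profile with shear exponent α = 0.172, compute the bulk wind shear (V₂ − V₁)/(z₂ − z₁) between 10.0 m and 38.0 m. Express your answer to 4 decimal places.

Power law: V₂ = V₁ · (z₂/z₁)^α = 2.7 × (3.8000)^0.172 = 3.3969 m/s
ΔV/Δz = (3.3969 − 2.7)/(38.0 − 10.0) = 0.6969/28.0000 = 0.02489 m/s/m

0.0249 m/s/m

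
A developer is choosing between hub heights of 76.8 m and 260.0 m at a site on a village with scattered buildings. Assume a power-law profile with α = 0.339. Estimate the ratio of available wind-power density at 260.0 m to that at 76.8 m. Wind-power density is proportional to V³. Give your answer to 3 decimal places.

3.456

Speed ratio: V_B/V_A = (z_B/z_A)^α = (260.0/76.8)^0.339 = (3.3854)^0.339 = 1.51195
Power-density ratio: P_B/P_A = (V_B/V_A)³ = (1.51195)³ = 3.45633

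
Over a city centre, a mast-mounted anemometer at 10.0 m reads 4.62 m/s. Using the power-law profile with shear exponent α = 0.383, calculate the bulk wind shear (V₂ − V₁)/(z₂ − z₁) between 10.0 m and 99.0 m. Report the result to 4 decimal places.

0.0730 m/s/m

Power law: V₂ = V₁ · (z₂/z₁)^α = 4.62 × (9.9000)^0.383 = 11.1166 m/s
ΔV/Δz = (11.1166 − 4.62)/(99.0 − 10.0) = 6.4966/89.0000 = 0.07300 m/s/m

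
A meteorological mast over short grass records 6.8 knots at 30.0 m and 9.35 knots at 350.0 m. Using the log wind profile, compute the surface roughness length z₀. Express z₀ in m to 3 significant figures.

Log law: V(z) ∝ ln(z/z₀). With r = V₁/V₂ = 6.8/9.35 = 0.72727,
r · ln(z₂/z₀) = ln(z₁/z₀) ⇒ ln z₀ = (ln z₁ − r·ln z₂)/(1 − r)
ln z₀ = (3.40120 − 0.72727×5.85793) / 0.27273 = -3.1501
z₀ = exp(-3.1501) = 0.04285 m

z₀ ≈ 0.0428 m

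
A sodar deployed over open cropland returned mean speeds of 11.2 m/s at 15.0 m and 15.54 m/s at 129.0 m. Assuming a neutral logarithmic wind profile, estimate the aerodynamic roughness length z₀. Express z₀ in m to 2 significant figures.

z₀ ≈ 0.058 m

Log law: V(z) ∝ ln(z/z₀). With r = V₁/V₂ = 11.2/15.54 = 0.72072,
r · ln(z₂/z₀) = ln(z₁/z₀) ⇒ ln z₀ = (ln z₁ − r·ln z₂)/(1 − r)
ln z₀ = (2.70805 − 0.72072×4.85981) / 0.27928 = -2.8449
z₀ = exp(-2.8449) = 0.05814 m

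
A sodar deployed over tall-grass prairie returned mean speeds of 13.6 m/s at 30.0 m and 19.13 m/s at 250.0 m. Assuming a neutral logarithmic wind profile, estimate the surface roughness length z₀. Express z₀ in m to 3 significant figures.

Log law: V(z) ∝ ln(z/z₀). With r = V₁/V₂ = 13.6/19.13 = 0.71093,
r · ln(z₂/z₀) = ln(z₁/z₀) ⇒ ln z₀ = (ln z₁ − r·ln z₂)/(1 − r)
ln z₀ = (3.40120 − 0.71093×5.52146) / 0.28907 = -1.8132
z₀ = exp(-1.8132) = 0.1631 m

z₀ ≈ 0.163 m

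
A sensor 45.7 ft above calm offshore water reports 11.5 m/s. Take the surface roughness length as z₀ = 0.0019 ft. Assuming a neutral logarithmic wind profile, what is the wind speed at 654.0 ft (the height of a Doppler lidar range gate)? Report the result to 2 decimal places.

14.53 m/s

Log law: V(z) ∝ ln(z/z₀), so V₂/V₁ = ln(z₂/z₀) / ln(z₁/z₀).
ln(654.0/0.0019) = 12.7490, ln(45.7/0.0019) = 10.0880
V₂ = 11.5 × 12.7490/10.0880 = 11.5 × 1.2638 = 14.5335 m/s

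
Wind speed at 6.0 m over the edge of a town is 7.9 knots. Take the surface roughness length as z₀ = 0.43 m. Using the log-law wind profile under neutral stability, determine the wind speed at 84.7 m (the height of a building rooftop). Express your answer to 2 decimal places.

15.83 knots

Log law: V(z) ∝ ln(z/z₀), so V₂/V₁ = ln(z₂/z₀) / ln(z₁/z₀).
ln(84.7/0.43) = 5.2831, ln(6.0/0.43) = 2.6357
V₂ = 7.9 × 5.2831/2.6357 = 7.9 × 2.0044 = 15.8348 knots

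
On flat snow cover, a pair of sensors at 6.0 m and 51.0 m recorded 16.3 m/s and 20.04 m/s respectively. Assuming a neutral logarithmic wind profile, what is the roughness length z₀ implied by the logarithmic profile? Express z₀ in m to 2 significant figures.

z₀ ≈ 0.00053 m

Log law: V(z) ∝ ln(z/z₀). With r = V₁/V₂ = 16.3/20.04 = 0.81337,
r · ln(z₂/z₀) = ln(z₁/z₀) ⇒ ln z₀ = (ln z₁ − r·ln z₂)/(1 − r)
ln z₀ = (1.79176 − 0.81337×3.93183) / 0.18663 = -7.5353
z₀ = exp(-7.5353) = 0.0005339 m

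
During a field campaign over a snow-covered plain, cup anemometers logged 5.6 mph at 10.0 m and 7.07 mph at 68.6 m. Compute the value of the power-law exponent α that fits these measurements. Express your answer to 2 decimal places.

α ≈ 0.12

Power law: V₂/V₁ = (z₂/z₁)^α ⇒ α = ln(V₂/V₁) / ln(z₂/z₁)
α = ln(7.07/5.6) / ln(68.6/10.0) = ln(1.2625) / ln(6.8600)
  = 0.23309 / 1.92571 = 0.12104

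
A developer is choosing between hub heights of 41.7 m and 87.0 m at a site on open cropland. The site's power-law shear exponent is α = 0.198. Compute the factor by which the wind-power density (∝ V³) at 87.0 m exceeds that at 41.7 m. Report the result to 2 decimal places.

1.55

Speed ratio: V_B/V_A = (z_B/z_A)^α = (87.0/41.7)^0.198 = (2.0863)^0.198 = 1.15675
Power-density ratio: P_B/P_A = (V_B/V_A)³ = (1.15675)³ = 1.54780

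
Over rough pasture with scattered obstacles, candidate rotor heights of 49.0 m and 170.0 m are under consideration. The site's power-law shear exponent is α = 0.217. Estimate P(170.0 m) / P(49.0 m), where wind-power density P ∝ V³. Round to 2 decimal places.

Speed ratio: V_B/V_A = (z_B/z_A)^α = (170.0/49.0)^0.217 = (3.4694)^0.217 = 1.30989
Power-density ratio: P_B/P_A = (V_B/V_A)³ = (1.30989)³ = 2.24753

2.25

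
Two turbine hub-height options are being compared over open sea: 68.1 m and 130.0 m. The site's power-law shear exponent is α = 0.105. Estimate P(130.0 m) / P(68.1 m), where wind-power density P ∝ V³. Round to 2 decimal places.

1.23

Speed ratio: V_B/V_A = (z_B/z_A)^α = (130.0/68.1)^0.105 = (1.9090)^0.105 = 1.07025
Power-density ratio: P_B/P_A = (V_B/V_A)³ = (1.07025)³ = 1.22589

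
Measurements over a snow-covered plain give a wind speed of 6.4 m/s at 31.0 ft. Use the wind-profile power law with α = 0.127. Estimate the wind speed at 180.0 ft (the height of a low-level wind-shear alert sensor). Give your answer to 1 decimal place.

Power-law profile: V₂ = V₁ · (z₂/z₁)^α
V₂ = 6.4 × (180.0/31.0)^0.127 = 6.4 × (5.8065)^0.127
    = 6.4 × 1.2503 = 8.0020 m/s

8.0 m/s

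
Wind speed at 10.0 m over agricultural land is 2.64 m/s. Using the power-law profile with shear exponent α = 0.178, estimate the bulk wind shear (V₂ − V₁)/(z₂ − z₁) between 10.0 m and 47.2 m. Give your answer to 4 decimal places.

Power law: V₂ = V₁ · (z₂/z₁)^α = 2.64 × (4.7200)^0.178 = 3.4799 m/s
ΔV/Δz = (3.4799 − 2.64)/(47.2 − 10.0) = 0.8399/37.2000 = 0.02258 m/s/m

0.0226 m/s/m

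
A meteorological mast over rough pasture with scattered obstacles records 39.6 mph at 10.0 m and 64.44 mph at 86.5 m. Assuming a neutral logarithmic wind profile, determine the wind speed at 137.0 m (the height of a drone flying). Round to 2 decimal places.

Log law: V ∝ ln(z/z₀). From the pair, with r = V₁/V₂ = 0.61453,
ln z₀ = (ln z₁ − r·ln z₂)/(1 − r) = (2.3026 − 0.61453×4.4601)/0.38547 = -1.1370 → z₀ = 0.3208 m
V₃ = V₁ · ln(z₃/z₀)/ln(z₁/z₀) = 39.6 × 6.0570/3.4396 = 69.7341 mph

69.73 mph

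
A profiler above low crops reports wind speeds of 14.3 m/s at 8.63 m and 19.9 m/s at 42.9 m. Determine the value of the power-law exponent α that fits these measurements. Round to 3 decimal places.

α ≈ 0.206

Power law: V₂/V₁ = (z₂/z₁)^α ⇒ α = ln(V₂/V₁) / ln(z₂/z₁)
α = ln(19.9/14.3) / ln(42.9/8.63) = ln(1.3916) / ln(4.9710)
  = 0.33046 / 1.60363 = 0.20607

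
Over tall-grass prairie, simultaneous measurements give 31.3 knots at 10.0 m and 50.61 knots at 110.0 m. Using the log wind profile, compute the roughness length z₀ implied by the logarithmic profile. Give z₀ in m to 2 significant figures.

Log law: V(z) ∝ ln(z/z₀). With r = V₁/V₂ = 31.3/50.61 = 0.61845,
r · ln(z₂/z₀) = ln(z₁/z₀) ⇒ ln z₀ = (ln z₁ − r·ln z₂)/(1 − r)
ln z₀ = (2.30259 − 0.61845×4.70048) / 0.38155 = -1.5842
z₀ = exp(-1.5842) = 0.2051 m

z₀ ≈ 0.21 m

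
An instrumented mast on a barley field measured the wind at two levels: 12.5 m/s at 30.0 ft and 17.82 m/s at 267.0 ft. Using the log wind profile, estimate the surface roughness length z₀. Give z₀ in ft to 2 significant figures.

Log law: V(z) ∝ ln(z/z₀). With r = V₁/V₂ = 12.5/17.82 = 0.70146,
r · ln(z₂/z₀) = ln(z₁/z₀) ⇒ ln z₀ = (ln z₁ − r·ln z₂)/(1 − r)
ln z₀ = (3.40120 − 0.70146×5.58725) / 0.29854 = -1.7352
z₀ = exp(-1.7352) = 0.1764 ft

z₀ ≈ 0.18 ft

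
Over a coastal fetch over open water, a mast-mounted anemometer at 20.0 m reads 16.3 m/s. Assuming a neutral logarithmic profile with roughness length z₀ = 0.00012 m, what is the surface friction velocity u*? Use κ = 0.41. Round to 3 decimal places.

u* ≈ 0.556 m/s

Log law: V(z) = (u*/κ) · ln(z/z₀) ⇒ u* = κ · V / ln(z/z₀)
u* = 0.41 × 16.3 / ln(20.0/0.00012) = 0.41 × 16.3 / 12.0238
   = 6.6830 / 12.0238 = 0.5558 m/s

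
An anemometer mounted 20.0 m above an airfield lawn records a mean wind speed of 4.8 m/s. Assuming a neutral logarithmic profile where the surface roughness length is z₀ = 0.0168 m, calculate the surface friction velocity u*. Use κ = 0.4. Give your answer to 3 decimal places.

u* ≈ 0.271 m/s

Log law: V(z) = (u*/κ) · ln(z/z₀) ⇒ u* = κ · V / ln(z/z₀)
u* = 0.4 × 4.8 / ln(20.0/0.0168) = 0.4 × 4.8 / 7.0821
   = 1.9200 / 7.0821 = 0.2711 m/s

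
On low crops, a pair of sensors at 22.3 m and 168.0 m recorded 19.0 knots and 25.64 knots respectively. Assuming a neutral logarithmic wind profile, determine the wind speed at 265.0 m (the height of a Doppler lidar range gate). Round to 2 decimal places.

Log law: V ∝ ln(z/z₀). From the pair, with r = V₁/V₂ = 0.74103,
ln z₀ = (ln z₁ − r·ln z₂)/(1 − r) = (3.1046 − 0.74103×5.1240)/0.25897 = -2.6738 → z₀ = 0.06899 m
V₃ = V₁ · ln(z₃/z₀)/ln(z₁/z₀) = 19.0 × 8.2535/5.7783 = 27.1386 knots

27.14 knots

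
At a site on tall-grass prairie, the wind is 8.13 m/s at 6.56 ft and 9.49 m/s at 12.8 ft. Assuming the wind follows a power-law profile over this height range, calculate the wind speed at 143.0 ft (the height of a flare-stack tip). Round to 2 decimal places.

16.59 m/s

First find α: α = ln(V₂/V₁)/ln(z₂/z₁) = ln(9.49/8.13)/ln(12.8/6.56) = 0.15468/0.66845 = 0.2314
Extrapolate from 12.8 ft to 143.0 ft: V₃ = 9.49 × (143.0/12.8)^0.2314 = 9.49 × 1.7480 = 16.5882 m/s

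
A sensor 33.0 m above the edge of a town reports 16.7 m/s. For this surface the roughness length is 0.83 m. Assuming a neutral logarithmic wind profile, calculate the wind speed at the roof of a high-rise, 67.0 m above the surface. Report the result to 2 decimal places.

Log law: V(z) ∝ ln(z/z₀), so V₂/V₁ = ln(z₂/z₀) / ln(z₁/z₀).
ln(67.0/0.83) = 4.3910, ln(33.0/0.83) = 3.6828
V₂ = 16.7 × 4.3910/3.6828 = 16.7 × 1.1923 = 19.9113 m/s

19.91 m/s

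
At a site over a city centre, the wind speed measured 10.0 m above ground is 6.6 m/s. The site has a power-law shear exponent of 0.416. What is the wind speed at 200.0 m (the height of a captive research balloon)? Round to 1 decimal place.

22.9 m/s

Power-law profile: V₂ = V₁ · (z₂/z₁)^α
V₂ = 6.6 × (200.0/10.0)^0.416 = 6.6 × (20.0000)^0.416
    = 6.6 × 3.4772 = 22.9495 m/s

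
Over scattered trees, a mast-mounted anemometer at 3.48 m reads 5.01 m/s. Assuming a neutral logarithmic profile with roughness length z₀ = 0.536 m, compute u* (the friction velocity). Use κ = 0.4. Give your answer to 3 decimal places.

u* ≈ 1.071 m/s

Log law: V(z) = (u*/κ) · ln(z/z₀) ⇒ u* = κ · V / ln(z/z₀)
u* = 0.4 × 5.01 / ln(3.48/0.536) = 0.4 × 5.01 / 1.8707
   = 2.0040 / 1.8707 = 1.0713 m/s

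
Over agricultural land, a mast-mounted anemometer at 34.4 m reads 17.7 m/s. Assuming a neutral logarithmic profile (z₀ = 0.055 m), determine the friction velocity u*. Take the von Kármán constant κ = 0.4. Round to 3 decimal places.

Log law: V(z) = (u*/κ) · ln(z/z₀) ⇒ u* = κ · V / ln(z/z₀)
u* = 0.4 × 17.7 / ln(34.4/0.055) = 0.4 × 17.7 / 6.4385
   = 7.0800 / 6.4385 = 1.0996 m/s

u* ≈ 1.100 m/s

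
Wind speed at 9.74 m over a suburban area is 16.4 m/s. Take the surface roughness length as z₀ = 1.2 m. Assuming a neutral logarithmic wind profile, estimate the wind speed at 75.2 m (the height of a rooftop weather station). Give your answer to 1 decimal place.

32.4 m/s

Log law: V(z) ∝ ln(z/z₀), so V₂/V₁ = ln(z₂/z₀) / ln(z₁/z₀).
ln(75.2/1.2) = 4.1378, ln(9.74/1.2) = 2.0939
V₂ = 16.4 × 4.1378/2.0939 = 16.4 × 1.9761 = 32.4083 m/s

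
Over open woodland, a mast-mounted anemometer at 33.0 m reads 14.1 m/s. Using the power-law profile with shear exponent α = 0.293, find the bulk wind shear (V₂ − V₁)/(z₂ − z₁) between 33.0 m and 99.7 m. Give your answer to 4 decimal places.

Power law: V₂ = V₁ · (z₂/z₁)^α = 14.1 × (3.0212)^0.293 = 19.4945 m/s
ΔV/Δz = (19.4945 − 14.1)/(99.7 − 33.0) = 5.3945/66.7000 = 0.08088 m/s/m

0.0809 m/s/m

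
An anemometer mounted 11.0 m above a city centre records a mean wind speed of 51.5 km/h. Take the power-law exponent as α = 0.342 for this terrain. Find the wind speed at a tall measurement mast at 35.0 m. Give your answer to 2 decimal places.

Power-law profile: V₂ = V₁ · (z₂/z₁)^α
V₂ = 51.5 × (35.0/11.0)^0.342 = 51.5 × (3.1818)^0.342
    = 51.5 × 1.4856 = 76.5107 km/h

76.51 km/h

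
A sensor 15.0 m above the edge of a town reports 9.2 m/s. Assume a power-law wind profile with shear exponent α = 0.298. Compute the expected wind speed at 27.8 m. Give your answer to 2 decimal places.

11.06 m/s

Power-law profile: V₂ = V₁ · (z₂/z₁)^α
V₂ = 9.2 × (27.8/15.0)^0.298 = 9.2 × (1.8533)^0.298
    = 9.2 × 1.2018 = 11.0570 m/s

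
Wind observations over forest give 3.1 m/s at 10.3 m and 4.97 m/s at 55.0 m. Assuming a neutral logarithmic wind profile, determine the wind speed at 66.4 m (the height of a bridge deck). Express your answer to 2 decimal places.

5.18 m/s

Log law: V ∝ ln(z/z₀). From the pair, with r = V₁/V₂ = 0.62374,
ln z₀ = (ln z₁ − r·ln z₂)/(1 − r) = (2.3321 − 0.62374×4.0073)/0.37626 = -0.4449 → z₀ = 0.6409 m
V₃ = V₁ · ln(z₃/z₀)/ln(z₁/z₀) = 3.1 × 4.6406/2.7771 = 5.1803 m/s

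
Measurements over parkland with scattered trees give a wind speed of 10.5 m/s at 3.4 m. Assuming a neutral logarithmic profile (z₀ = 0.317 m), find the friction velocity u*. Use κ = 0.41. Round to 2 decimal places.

Log law: V(z) = (u*/κ) · ln(z/z₀) ⇒ u* = κ · V / ln(z/z₀)
u* = 0.41 × 10.5 / ln(3.4/0.317) = 0.41 × 10.5 / 2.3726
   = 4.3050 / 2.3726 = 1.8144 m/s

u* ≈ 1.81 m/s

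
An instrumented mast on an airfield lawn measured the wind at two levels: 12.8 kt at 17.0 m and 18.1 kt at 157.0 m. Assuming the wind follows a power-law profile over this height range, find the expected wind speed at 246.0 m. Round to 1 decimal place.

19.4 kt

First find α: α = ln(V₂/V₁)/ln(z₂/z₁) = ln(18.1/12.8)/ln(157.0/17.0) = 0.34647/2.22303 = 0.1559
Extrapolate from 157.0 m to 246.0 m: V₃ = 18.1 × (246.0/157.0)^0.1559 = 18.1 × 1.0725 = 19.4122 kt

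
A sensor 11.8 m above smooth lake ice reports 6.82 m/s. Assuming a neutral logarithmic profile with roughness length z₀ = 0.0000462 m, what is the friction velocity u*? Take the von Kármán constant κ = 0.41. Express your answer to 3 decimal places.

u* ≈ 0.225 m/s

Log law: V(z) = (u*/κ) · ln(z/z₀) ⇒ u* = κ · V / ln(z/z₀)
u* = 0.41 × 6.82 / ln(11.8/0.0000462) = 0.41 × 6.82 / 12.4506
   = 2.7962 / 12.4506 = 0.2246 m/s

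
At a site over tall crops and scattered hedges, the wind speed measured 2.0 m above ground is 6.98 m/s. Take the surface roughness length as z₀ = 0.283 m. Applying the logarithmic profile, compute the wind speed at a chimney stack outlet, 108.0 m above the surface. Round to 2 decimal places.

Log law: V(z) ∝ ln(z/z₀), so V₂/V₁ = ln(z₂/z₀) / ln(z₁/z₀).
ln(108.0/0.283) = 5.9444, ln(2.0/0.283) = 1.9555
V₂ = 6.98 × 5.9444/1.9555 = 6.98 × 3.0399 = 21.2187 m/s

21.22 m/s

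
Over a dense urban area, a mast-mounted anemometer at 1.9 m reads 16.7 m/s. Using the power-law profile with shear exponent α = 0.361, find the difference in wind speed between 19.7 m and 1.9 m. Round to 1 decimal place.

22.1 m/s

Power law: V₂ = V₁ · (z₂/z₁)^α = 16.7 × (10.3684)^0.361 = 38.8498 m/s
ΔV = 38.8498 − 16.7 = 22.1498 m/s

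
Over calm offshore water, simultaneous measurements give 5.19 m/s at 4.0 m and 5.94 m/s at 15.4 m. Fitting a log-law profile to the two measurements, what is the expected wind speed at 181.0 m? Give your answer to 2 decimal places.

7.31 m/s

Log law: V ∝ ln(z/z₀). From the pair, with r = V₁/V₂ = 0.87374,
ln z₀ = (ln z₁ − r·ln z₂)/(1 − r) = (1.3863 − 0.87374×2.7344)/0.12626 = -7.9424 → z₀ = 0.0003554 m
V₃ = V₁ · ln(z₃/z₀)/ln(z₁/z₀) = 5.19 × 13.1409/9.3287 = 7.3109 m/s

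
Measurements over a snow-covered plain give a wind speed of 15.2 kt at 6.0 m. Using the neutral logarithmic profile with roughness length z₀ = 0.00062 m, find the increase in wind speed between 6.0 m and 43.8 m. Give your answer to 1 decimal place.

3.3 kt

Log law: V₂ = V₁ · ln(z₂/z₀)/ln(z₁/z₀) = 15.2 × 11.1654/9.1776 = 18.4923 kt
ΔV = 18.4923 − 15.2 = 3.2923 kt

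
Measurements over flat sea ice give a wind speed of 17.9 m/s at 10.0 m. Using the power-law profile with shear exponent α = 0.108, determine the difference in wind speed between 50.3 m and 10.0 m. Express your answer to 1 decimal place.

Power law: V₂ = V₁ · (z₂/z₁)^α = 17.9 × (5.0300)^0.108 = 21.3119 m/s
ΔV = 21.3119 − 17.9 = 3.4119 m/s

3.4 m/s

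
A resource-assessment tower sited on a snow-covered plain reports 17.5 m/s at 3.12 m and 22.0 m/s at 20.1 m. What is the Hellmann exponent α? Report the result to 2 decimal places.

Power law: V₂/V₁ = (z₂/z₁)^α ⇒ α = ln(V₂/V₁) / ln(z₂/z₁)
α = ln(22.0/17.5) / ln(20.1/3.12) = ln(1.2571) / ln(6.4423)
  = 0.22884 / 1.86289 = 0.12284

α ≈ 0.12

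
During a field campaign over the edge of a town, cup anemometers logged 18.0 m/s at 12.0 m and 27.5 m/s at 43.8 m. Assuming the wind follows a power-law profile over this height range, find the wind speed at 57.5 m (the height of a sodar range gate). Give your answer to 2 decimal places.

First find α: α = ln(V₂/V₁)/ln(z₂/z₁) = ln(27.5/18.0)/ln(43.8/12.0) = 0.42381/1.29473 = 0.3273
Extrapolate from 43.8 m to 57.5 m: V₃ = 27.5 × (57.5/43.8)^0.3273 = 27.5 × 1.0932 = 30.0623 m/s

30.06 m/s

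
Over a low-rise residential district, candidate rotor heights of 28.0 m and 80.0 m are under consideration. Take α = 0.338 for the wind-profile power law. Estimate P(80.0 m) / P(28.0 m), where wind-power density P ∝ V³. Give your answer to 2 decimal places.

2.90

Speed ratio: V_B/V_A = (z_B/z_A)^α = (80.0/28.0)^0.338 = (2.8571)^0.338 = 1.42595
Power-density ratio: P_B/P_A = (V_B/V_A)³ = (1.42595)³ = 2.89945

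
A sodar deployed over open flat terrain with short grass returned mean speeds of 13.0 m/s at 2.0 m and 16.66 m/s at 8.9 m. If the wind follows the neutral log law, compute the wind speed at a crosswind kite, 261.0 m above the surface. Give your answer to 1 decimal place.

Log law: V ∝ ln(z/z₀). From the pair, with r = V₁/V₂ = 0.78031,
ln z₀ = (ln z₁ − r·ln z₂)/(1 − r) = (0.6931 − 0.78031×2.1861)/0.21969 = -4.6095 → z₀ = 0.009957 m
V₃ = V₁ · ln(z₃/z₀)/ln(z₁/z₀) = 13.0 × 10.1740/5.3027 = 24.9426 m/s

24.9 m/s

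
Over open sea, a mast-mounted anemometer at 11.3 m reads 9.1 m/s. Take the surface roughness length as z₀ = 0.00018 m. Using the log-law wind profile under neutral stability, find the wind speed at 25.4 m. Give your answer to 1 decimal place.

Log law: V(z) ∝ ln(z/z₀), so V₂/V₁ = ln(z₂/z₀) / ln(z₁/z₀).
ln(25.4/0.00018) = 11.8573, ln(11.3/0.00018) = 11.0474
V₂ = 9.1 × 11.8573/11.0474 = 9.1 × 1.0733 = 9.7672 m/s

9.8 m/s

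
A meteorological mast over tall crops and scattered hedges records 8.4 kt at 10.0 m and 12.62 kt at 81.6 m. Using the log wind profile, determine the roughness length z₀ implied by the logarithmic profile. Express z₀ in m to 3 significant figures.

Log law: V(z) ∝ ln(z/z₀). With r = V₁/V₂ = 8.4/12.62 = 0.66561,
r · ln(z₂/z₀) = ln(z₁/z₀) ⇒ ln z₀ = (ln z₁ − r·ln z₂)/(1 − r)
ln z₀ = (2.30259 − 0.66561×4.40183) / 0.33439 = -1.8760
z₀ = exp(-1.8760) = 0.1532 m

z₀ ≈ 0.153 m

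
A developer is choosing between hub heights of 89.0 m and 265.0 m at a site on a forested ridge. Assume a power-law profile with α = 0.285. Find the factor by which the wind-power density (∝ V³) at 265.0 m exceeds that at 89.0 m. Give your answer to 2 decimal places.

Speed ratio: V_B/V_A = (z_B/z_A)^α = (265.0/89.0)^0.285 = (2.9775)^0.285 = 1.36474
Power-density ratio: P_B/P_A = (V_B/V_A)³ = (1.36474)³ = 2.54183

2.54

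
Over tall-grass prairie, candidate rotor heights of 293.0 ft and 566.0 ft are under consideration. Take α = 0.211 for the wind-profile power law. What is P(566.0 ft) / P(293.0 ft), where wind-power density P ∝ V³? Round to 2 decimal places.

Speed ratio: V_B/V_A = (z_B/z_A)^α = (566.0/293.0)^0.211 = (1.9317)^0.211 = 1.14904
Power-density ratio: P_B/P_A = (V_B/V_A)³ = (1.14904)³ = 1.51707

1.52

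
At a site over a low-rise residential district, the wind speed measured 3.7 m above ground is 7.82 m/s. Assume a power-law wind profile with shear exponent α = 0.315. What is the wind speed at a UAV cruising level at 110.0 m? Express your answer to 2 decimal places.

Power-law profile: V₂ = V₁ · (z₂/z₁)^α
V₂ = 7.82 × (110.0/3.7)^0.315 = 7.82 × (29.7297)^0.315
    = 7.82 × 2.9111 = 22.7647 m/s

22.76 m/s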